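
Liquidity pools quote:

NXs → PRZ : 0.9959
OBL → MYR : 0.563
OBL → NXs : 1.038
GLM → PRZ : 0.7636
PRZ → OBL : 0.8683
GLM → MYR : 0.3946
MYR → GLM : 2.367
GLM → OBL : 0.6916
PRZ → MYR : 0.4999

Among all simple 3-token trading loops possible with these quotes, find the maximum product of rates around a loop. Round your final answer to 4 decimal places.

0.9216

OBL→MYR→GLM→OBL: 0.563 × 2.367 × 0.6916 = 0.92164
PRZ→MYR→GLM→PRZ: 0.4999 × 2.367 × 0.7636 = 0.90354
NXs→PRZ→OBL→NXs: 0.9959 × 0.8683 × 1.038 = 0.89760
Maximum is OBL→MYR→GLM→OBL at 0.9216; no arbitrage — every cycle loses value.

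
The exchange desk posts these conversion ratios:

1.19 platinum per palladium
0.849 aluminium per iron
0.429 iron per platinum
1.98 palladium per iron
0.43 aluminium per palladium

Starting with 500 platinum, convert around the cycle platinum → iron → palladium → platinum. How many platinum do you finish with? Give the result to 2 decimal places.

500 platinum × 0.429 = 214.5 iron
214.5 iron × 1.98 = 424.71 palladium
424.71 palladium × 1.19 = 505.4049 platinum

505.40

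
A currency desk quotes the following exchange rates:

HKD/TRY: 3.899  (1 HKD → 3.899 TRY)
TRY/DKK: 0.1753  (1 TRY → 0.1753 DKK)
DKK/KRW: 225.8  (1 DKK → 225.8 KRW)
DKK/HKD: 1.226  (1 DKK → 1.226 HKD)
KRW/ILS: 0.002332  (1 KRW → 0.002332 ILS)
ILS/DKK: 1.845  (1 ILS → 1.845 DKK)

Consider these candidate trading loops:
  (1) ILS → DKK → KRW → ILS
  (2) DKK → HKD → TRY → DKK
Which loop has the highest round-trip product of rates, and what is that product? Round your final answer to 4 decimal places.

(1) 1.845 × 225.8 × 0.002332 = 0.97151
(2) 1.226 × 3.899 × 0.1753 = 0.83796
Highest is cycle (1) at 0.9715 (≤1, no arbitrage).

0.9715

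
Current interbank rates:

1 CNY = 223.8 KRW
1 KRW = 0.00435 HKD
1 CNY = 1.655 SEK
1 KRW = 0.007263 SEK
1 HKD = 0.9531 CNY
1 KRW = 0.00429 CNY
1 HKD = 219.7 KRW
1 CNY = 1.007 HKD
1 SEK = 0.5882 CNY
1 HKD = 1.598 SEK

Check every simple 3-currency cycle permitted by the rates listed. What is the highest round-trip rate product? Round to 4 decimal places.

0.9561

SEK→CNY→KRW→SEK: 0.5882 × 223.8 × 0.007263 = 0.95610
CNY→HKD→KRW→CNY: 1.007 × 219.7 × 0.00429 = 0.94911
SEK→CNY→HKD→SEK: 0.5882 × 1.007 × 1.598 = 0.94652
CNY→KRW→HKD→CNY: 223.8 × 0.00435 × 0.9531 = 0.92787
Maximum is SEK→CNY→KRW→SEK at 0.9561; no arbitrage — every cycle loses value.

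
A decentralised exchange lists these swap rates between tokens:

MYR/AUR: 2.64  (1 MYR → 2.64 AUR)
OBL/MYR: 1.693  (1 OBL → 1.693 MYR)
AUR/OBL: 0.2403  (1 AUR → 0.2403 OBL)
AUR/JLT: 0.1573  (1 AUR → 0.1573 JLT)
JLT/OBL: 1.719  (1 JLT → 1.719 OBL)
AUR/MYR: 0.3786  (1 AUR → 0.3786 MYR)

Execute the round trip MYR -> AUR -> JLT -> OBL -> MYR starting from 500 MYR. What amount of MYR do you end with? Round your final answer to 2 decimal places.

604.28

500 MYR × 2.64 = 1320 AUR
1320 AUR × 0.1573 = 207.636 JLT
207.636 JLT × 1.719 = 356.926284 OBL
356.926284 OBL × 1.693 = 604.276198812 MYR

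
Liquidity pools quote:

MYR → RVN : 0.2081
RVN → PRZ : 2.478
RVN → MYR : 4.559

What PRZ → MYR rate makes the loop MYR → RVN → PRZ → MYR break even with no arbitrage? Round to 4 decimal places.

Known legs of the cycle: 0.2081 × 2.478 = 0.5156718
For no arbitrage the full-cycle product must be 1, so the missing rate is 1 / 0.5156718 ≈ 1.939218.

1.9392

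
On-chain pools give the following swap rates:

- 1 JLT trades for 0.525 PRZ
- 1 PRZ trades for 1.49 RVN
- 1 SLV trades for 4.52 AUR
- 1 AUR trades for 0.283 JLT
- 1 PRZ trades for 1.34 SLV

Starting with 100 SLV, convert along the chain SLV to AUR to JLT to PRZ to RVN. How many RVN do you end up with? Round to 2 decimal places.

100 SLV × 4.52 = 452 AUR
452 AUR × 0.283 = 127.916 JLT
127.916 JLT × 0.525 = 67.1559 PRZ
67.1559 PRZ × 1.49 = 100.062291 RVN

100.06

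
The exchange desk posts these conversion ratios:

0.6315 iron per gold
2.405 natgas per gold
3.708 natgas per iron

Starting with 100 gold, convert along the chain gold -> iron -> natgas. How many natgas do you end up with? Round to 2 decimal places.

234.16

100 gold × 0.6315 = 63.15 iron
63.15 iron × 3.708 = 234.1602 natgas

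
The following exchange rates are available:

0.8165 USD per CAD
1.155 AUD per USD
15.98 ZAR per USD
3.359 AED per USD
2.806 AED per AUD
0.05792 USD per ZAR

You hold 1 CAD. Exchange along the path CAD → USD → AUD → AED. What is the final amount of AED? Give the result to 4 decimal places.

2.6462

1 CAD × 0.8165 = 0.8165 USD
0.8165 USD × 1.155 = 0.9430575 AUD
0.9430575 AUD × 2.806 = 2.646219345 AED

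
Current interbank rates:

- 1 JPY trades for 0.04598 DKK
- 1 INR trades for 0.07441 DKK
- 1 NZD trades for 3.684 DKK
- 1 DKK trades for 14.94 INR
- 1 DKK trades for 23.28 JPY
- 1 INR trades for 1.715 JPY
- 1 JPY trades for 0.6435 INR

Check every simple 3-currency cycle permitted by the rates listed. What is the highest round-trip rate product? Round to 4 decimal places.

JPY→DKK→INR→JPY: 0.04598 × 14.94 × 1.715 = 1.17810
JPY→INR→DKK→JPY: 0.6435 × 0.07441 × 23.28 = 1.11471
Maximum is JPY→DKK→INR→JPY at 1.1781; arbitrage exists.

1.1781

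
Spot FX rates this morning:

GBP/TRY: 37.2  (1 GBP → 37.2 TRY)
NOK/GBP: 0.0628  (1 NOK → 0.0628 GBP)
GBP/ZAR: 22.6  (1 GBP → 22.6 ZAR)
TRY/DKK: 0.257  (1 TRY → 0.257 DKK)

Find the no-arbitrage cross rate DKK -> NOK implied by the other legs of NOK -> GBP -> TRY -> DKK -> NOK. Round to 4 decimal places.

Known legs of the cycle: 0.0628 × 37.2 × 0.257 = 0.60039312
For no arbitrage the full-cycle product must be 1, so the missing rate is 1 / 0.60039312 ≈ 1.665575.

1.6656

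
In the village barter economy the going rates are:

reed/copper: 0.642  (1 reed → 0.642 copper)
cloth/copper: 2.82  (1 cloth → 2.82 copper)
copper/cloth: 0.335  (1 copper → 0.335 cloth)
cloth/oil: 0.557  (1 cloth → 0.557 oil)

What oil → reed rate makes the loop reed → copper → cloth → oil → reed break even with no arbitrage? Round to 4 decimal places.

8.3477

Known legs of the cycle: 0.642 × 0.335 × 0.557 = 0.11979399
For no arbitrage the full-cycle product must be 1, so the missing rate is 1 / 0.11979399 ≈ 8.347664.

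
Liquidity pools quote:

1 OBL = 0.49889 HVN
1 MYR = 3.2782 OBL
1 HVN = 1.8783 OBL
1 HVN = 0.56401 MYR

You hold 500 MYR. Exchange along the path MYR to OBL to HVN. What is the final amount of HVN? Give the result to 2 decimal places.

817.73

500 MYR × 3.2782 = 1639.1 OBL
1639.1 OBL × 0.49889 = 817.730599 HVN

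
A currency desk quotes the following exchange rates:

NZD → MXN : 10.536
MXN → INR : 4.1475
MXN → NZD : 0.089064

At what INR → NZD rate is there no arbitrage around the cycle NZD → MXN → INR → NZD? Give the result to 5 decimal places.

0.02288

Known legs of the cycle: 10.536 × 4.1475 = 43.69806
For no arbitrage the full-cycle product must be 1, so the missing rate is 1 / 43.69806 ≈ 0.0228843.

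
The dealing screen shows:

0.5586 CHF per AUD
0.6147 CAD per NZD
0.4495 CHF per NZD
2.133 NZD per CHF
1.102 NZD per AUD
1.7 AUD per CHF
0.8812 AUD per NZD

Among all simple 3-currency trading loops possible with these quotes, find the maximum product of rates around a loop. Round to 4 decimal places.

1.0499

CHF→NZD→AUD→CHF: 2.133 × 0.8812 × 0.5586 = 1.04994
CHF→AUD→NZD→CHF: 1.7 × 1.102 × 0.4495 = 0.84209
Maximum is CHF→NZD→AUD→CHF at 1.0499; arbitrage exists.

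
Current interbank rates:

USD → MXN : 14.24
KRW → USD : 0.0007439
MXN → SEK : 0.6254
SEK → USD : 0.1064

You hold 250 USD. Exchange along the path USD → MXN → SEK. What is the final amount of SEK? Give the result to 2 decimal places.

250 USD × 14.24 = 3560 MXN
3560 MXN × 0.6254 = 2226.424 SEK

2226.42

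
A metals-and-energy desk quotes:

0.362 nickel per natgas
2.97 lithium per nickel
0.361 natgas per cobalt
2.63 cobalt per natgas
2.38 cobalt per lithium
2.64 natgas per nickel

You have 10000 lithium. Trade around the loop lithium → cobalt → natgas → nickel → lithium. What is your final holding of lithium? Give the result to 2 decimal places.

10000 lithium × 2.38 = 23800 cobalt
23800 cobalt × 0.361 = 8591.8 natgas
8591.8 natgas × 0.362 = 3110.2316 nickel
3110.2316 nickel × 2.97 = 9237.387852 lithium

9237.39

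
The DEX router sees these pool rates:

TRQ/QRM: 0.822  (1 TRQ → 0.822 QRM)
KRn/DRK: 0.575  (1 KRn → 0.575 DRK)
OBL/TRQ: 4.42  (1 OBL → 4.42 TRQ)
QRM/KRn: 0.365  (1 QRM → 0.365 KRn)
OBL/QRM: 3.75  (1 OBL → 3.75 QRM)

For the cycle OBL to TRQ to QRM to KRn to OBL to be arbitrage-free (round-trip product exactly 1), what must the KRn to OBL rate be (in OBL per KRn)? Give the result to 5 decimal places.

Known legs of the cycle: 4.42 × 0.822 × 0.365 = 1.3261326
For no arbitrage the full-cycle product must be 1, so the missing rate is 1 / 1.3261326 ≈ 0.7540724.

0.75407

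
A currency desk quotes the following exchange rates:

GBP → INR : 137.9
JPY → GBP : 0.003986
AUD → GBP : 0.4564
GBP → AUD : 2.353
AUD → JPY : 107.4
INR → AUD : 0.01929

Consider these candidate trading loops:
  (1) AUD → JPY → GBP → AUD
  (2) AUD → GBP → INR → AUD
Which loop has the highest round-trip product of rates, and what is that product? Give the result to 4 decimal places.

(1) 107.4 × 0.003986 × 2.353 = 1.00731
(2) 0.4564 × 137.9 × 0.01929 = 1.21407
Highest is cycle (2) at 1.2141 (>1, arbitrage).

1.2141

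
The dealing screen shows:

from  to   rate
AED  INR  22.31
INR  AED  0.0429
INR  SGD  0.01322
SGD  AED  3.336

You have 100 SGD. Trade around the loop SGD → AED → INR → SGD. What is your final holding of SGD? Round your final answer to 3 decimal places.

100 SGD × 3.336 = 333.6 AED
333.6 AED × 22.31 = 7442.616 INR
7442.616 INR × 0.01322 = 98.39138352 SGD

98.391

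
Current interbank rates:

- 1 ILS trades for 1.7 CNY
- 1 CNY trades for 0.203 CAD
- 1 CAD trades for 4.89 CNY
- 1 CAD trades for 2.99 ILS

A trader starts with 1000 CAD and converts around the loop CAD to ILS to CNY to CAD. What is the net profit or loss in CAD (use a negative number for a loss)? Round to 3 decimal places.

31.849

1000 CAD × 2.99 = 2990 ILS
2990 ILS × 1.7 = 5083 CNY
5083 CNY × 0.203 = 1031.849 CAD
Net change: 1031.849 − 1000 = 31.849 CAD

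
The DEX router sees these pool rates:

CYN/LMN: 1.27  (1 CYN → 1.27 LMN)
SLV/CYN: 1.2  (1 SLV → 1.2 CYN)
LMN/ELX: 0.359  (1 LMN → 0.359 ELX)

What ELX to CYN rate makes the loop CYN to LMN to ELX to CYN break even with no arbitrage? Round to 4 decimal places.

Known legs of the cycle: 1.27 × 0.359 = 0.45593
For no arbitrage the full-cycle product must be 1, so the missing rate is 1 / 0.45593 ≈ 2.193319.

2.1933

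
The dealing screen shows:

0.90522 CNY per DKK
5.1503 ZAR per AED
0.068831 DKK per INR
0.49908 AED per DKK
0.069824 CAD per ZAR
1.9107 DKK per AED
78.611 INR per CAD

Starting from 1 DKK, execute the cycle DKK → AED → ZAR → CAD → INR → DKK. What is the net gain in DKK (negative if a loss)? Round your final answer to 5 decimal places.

-0.02888

1 DKK × 0.49908 = 0.49908 AED
0.49908 AED × 5.1503 = 2.570411724 ZAR
2.570411724 ZAR × 0.069824 = 0.179476428216576 CAD
0.179476428216576 CAD × 78.611 = 14.108821498533255936 INR
14.108821498533255936 INR × 0.068831 = 0.971124292565542539330816 DKK
Net change: 0.971124292565542539330816 − 1 = -0.028875707434457460669184 DKK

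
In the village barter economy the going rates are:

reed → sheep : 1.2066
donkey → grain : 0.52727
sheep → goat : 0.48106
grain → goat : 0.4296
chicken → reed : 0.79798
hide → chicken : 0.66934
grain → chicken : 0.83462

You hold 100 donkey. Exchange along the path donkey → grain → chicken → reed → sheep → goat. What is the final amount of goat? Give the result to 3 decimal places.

20.383

100 donkey × 0.52727 = 52.727 grain
52.727 grain × 0.83462 = 44.00700874 chicken
44.00700874 chicken × 0.79798 = 35.1167128343452 reed
35.1167128343452 reed × 1.2066 = 42.37182570592091832 sheep
42.37182570592091832 sheep × 0.48106 = 20.3833904740903169670192 goat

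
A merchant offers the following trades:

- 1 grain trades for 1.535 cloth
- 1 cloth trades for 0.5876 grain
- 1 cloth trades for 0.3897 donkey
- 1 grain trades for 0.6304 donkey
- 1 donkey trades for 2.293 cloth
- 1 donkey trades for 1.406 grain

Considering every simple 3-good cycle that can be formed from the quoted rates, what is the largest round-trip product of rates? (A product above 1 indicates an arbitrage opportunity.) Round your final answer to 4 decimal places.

0.8494

grain→donkey→cloth→grain: 0.6304 × 2.293 × 0.5876 = 0.84938
grain→cloth→donkey→grain: 1.535 × 0.3897 × 1.406 = 0.84105
Maximum is grain→donkey→cloth→grain at 0.8494; no arbitrage — every cycle loses value.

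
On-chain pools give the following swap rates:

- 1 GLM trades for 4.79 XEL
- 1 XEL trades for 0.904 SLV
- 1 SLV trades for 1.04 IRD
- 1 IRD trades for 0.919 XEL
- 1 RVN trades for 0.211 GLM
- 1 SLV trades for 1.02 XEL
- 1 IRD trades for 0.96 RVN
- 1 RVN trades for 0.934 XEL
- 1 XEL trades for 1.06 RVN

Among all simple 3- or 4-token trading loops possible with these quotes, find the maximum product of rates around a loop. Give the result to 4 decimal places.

1.0713

GLM→XEL→RVN→GLM: 4.79 × 1.06 × 0.211 = 1.07133
IRD→XEL→SLV→IRD: 0.919 × 0.904 × 1.04 = 0.86401
IRD→RVN→XEL→SLV→IRD: 0.96 × 0.934 × 0.904 × 1.04 = 0.84299
Maximum is GLM→XEL→RVN→GLM at 1.0713; arbitrage exists.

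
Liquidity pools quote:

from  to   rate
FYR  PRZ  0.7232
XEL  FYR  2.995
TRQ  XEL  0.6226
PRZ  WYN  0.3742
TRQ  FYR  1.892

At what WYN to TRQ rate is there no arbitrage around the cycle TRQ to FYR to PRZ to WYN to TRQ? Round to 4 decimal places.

1.9531

Known legs of the cycle: 1.892 × 0.7232 × 0.3742 = 0.51201576448
For no arbitrage the full-cycle product must be 1, so the missing rate is 1 / 0.51201576448 ≈ 1.953065.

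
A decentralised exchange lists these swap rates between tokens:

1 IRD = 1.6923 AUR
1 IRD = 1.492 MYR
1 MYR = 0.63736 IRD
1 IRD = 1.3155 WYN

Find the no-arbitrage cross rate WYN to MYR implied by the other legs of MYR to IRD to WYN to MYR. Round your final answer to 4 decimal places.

Known legs of the cycle: 0.63736 × 1.3155 = 0.83844708
For no arbitrage the full-cycle product must be 1, so the missing rate is 1 / 0.83844708 ≈ 1.192681.

1.1927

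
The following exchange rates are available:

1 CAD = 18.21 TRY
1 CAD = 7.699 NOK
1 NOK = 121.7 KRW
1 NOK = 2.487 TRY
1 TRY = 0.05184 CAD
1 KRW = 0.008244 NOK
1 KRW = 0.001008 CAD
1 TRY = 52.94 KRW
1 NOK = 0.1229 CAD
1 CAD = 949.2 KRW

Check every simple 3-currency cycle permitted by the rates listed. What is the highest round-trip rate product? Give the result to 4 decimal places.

KRW→NOK→TRY→KRW: 0.008244 × 2.487 × 52.94 = 1.08542
CAD→NOK→TRY→CAD: 7.699 × 2.487 × 0.05184 = 0.99260
CAD→TRY→KRW→CAD: 18.21 × 52.94 × 0.001008 = 0.97175
CAD→KRW→NOK→CAD: 949.2 × 0.008244 × 0.1229 = 0.96172
CAD→NOK→KRW→CAD: 7.699 × 121.7 × 0.001008 = 0.94446
Maximum is KRW→NOK→TRY→KRW at 1.0854; arbitrage exists.

1.0854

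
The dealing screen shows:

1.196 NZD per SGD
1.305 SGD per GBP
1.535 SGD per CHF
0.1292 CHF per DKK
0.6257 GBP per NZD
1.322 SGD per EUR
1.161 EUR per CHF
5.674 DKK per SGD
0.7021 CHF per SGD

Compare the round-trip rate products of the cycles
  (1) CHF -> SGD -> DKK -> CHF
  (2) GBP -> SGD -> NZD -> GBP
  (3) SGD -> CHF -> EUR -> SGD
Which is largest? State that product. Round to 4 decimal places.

1.1253

(1) 1.535 × 5.674 × 0.1292 = 1.12528
(2) 1.305 × 1.196 × 0.6257 = 0.97658
(3) 0.7021 × 1.161 × 1.322 = 1.07761
Highest is cycle (1) at 1.1253 (>1, arbitrage).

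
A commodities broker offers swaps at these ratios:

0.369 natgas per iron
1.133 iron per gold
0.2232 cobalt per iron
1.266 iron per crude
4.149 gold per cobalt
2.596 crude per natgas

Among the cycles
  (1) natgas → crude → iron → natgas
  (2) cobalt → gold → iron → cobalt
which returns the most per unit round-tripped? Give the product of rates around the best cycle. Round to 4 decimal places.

(1) 2.596 × 1.266 × 0.369 = 1.21273
(2) 4.149 × 1.133 × 0.2232 = 1.04922
Highest is cycle (1) at 1.2127 (>1, arbitrage).

1.2127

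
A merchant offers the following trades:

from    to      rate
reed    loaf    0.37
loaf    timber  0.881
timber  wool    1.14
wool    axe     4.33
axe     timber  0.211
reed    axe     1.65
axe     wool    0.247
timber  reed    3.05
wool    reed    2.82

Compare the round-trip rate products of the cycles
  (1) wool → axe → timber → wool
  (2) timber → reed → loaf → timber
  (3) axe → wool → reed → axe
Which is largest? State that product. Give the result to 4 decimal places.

(1) 4.33 × 0.211 × 1.14 = 1.04154
(2) 3.05 × 0.37 × 0.881 = 0.99421
(3) 0.247 × 2.82 × 1.65 = 1.14929
Highest is cycle (3) at 1.1493 (>1, arbitrage).

1.1493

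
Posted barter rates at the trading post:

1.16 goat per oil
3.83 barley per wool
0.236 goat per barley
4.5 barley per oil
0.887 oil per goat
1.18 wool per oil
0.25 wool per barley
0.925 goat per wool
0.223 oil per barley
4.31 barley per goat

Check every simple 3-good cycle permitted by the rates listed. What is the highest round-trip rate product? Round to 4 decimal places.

1.1149

barley→oil→goat→barley: 0.223 × 1.16 × 4.31 = 1.11491
barley→oil→wool→barley: 0.223 × 1.18 × 3.83 = 1.00783
barley→wool→goat→barley: 0.25 × 0.925 × 4.31 = 0.99669
wool→goat→oil→wool: 0.925 × 0.887 × 1.18 = 0.96816
barley→goat→oil→barley: 0.236 × 0.887 × 4.5 = 0.94199
Maximum is barley→oil→goat→barley at 1.1149; arbitrage exists.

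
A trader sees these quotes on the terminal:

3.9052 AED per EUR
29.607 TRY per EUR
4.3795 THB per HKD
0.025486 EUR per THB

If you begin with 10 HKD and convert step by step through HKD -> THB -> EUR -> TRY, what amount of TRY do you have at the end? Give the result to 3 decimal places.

10 HKD × 4.3795 = 43.795 THB
43.795 THB × 0.025486 = 1.11615937 EUR
1.11615937 EUR × 29.607 = 33.04613046759 TRY

33.046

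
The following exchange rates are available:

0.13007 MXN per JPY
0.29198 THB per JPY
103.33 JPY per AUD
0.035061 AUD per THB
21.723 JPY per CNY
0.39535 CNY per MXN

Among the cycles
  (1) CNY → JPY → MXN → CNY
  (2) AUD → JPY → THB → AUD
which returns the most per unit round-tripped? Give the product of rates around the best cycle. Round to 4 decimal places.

(1) 21.723 × 0.13007 × 0.39535 = 1.11707
(2) 103.33 × 0.29198 × 0.035061 = 1.05780
Highest is cycle (1) at 1.1171 (>1, arbitrage).

1.1171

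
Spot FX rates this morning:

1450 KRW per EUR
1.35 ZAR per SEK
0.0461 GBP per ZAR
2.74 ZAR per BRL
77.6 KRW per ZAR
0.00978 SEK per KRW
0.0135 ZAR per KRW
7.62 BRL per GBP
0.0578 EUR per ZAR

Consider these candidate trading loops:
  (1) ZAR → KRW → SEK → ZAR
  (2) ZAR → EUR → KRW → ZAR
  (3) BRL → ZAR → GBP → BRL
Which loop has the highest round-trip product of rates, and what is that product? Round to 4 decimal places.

1.1314

(1) 77.6 × 0.00978 × 1.35 = 1.02455
(2) 0.0578 × 1450 × 0.0135 = 1.13144
(3) 2.74 × 0.0461 × 7.62 = 0.96251
Highest is cycle (2) at 1.1314 (>1, arbitrage).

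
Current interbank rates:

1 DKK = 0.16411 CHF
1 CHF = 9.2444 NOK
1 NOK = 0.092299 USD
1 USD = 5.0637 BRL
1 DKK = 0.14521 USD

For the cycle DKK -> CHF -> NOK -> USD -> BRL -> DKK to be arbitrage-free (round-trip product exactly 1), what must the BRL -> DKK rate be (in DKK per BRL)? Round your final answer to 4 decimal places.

1.4103

Known legs of the cycle: 0.16411 × 9.2444 × 0.092299 × 5.0637 = 0.7090530639420694092
For no arbitrage the full-cycle product must be 1, so the missing rate is 1 / 0.7090530639420694092 ≈ 1.410332.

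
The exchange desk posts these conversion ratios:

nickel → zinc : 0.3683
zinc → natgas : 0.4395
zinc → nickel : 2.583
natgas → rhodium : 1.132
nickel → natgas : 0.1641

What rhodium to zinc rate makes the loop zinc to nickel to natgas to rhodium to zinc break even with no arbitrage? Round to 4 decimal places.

2.0841

Known legs of the cycle: 2.583 × 0.1641 × 1.132 = 0.4798211796
For no arbitrage the full-cycle product must be 1, so the missing rate is 1 / 0.4798211796 ≈ 2.084110.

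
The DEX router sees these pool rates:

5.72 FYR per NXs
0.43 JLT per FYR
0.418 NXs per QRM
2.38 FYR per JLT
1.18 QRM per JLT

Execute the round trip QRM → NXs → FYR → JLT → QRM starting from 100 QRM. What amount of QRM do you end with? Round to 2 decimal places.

121.32

100 QRM × 0.418 = 41.8 NXs
41.8 NXs × 5.72 = 239.096 FYR
239.096 FYR × 0.43 = 102.81128 JLT
102.81128 JLT × 1.18 = 121.3173104 QRM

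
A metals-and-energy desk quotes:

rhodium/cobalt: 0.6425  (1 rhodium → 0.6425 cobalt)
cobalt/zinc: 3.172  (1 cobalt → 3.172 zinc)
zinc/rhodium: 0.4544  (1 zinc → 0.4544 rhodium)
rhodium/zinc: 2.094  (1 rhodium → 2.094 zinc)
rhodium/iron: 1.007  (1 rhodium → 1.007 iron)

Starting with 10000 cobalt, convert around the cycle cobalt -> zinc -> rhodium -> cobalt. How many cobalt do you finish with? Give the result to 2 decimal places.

10000 cobalt × 3.172 = 31720 zinc
31720 zinc × 0.4544 = 14413.568 rhodium
14413.568 rhodium × 0.6425 = 9260.71744 cobalt

9260.72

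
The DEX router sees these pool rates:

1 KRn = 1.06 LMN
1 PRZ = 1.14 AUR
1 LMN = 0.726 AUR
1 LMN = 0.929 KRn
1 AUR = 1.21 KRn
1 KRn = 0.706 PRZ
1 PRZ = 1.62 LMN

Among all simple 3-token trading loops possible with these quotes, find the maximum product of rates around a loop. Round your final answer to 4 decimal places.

LMN→KRn→PRZ→LMN: 0.929 × 0.706 × 1.62 = 1.06252
AUR→KRn→PRZ→AUR: 1.21 × 0.706 × 1.14 = 0.97386
LMN→AUR→KRn→LMN: 0.726 × 1.21 × 1.06 = 0.93117
Maximum is LMN→KRn→PRZ→LMN at 1.0625; arbitrage exists.

1.0625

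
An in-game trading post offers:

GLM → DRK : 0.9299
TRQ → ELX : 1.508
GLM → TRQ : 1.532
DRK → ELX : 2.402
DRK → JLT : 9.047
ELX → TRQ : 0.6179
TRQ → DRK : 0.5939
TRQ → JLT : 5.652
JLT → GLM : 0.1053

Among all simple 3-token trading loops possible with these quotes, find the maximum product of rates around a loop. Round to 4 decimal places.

TRQ→JLT→GLM→TRQ: 5.652 × 0.1053 × 1.532 = 0.91178
DRK→JLT→GLM→DRK: 9.047 × 0.1053 × 0.9299 = 0.88587
TRQ→DRK→ELX→TRQ: 0.5939 × 2.402 × 0.6179 = 0.88146
Maximum is TRQ→JLT→GLM→TRQ at 0.9118; no arbitrage — every cycle loses value.

0.9118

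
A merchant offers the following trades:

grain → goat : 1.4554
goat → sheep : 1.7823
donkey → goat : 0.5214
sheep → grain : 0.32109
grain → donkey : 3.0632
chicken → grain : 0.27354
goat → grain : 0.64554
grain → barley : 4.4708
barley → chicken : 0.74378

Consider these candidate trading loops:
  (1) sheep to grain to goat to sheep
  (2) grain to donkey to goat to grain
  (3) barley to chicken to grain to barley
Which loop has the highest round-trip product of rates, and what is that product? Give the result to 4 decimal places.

(1) 0.32109 × 1.4554 × 1.7823 = 0.83289
(2) 3.0632 × 0.5214 × 0.64554 = 1.03103
(3) 0.74378 × 0.27354 × 4.4708 = 0.90960
Highest is cycle (2) at 1.0310 (>1, arbitrage).

1.0310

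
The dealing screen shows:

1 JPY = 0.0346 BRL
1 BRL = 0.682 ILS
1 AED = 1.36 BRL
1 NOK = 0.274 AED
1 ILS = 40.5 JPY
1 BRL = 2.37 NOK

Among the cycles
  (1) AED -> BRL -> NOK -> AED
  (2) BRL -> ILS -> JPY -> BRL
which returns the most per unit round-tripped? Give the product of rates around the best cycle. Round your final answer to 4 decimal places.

(1) 1.36 × 2.37 × 0.274 = 0.88316
(2) 0.682 × 40.5 × 0.0346 = 0.95569
Highest is cycle (2) at 0.9557 (≤1, no arbitrage).

0.9557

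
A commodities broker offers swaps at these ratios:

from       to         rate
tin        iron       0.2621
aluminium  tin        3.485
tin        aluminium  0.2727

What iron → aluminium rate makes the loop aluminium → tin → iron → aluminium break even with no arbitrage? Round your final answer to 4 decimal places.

Known legs of the cycle: 3.485 × 0.2621 = 0.9134185
For no arbitrage the full-cycle product must be 1, so the missing rate is 1 / 0.9134185 ≈ 1.094788.

1.0948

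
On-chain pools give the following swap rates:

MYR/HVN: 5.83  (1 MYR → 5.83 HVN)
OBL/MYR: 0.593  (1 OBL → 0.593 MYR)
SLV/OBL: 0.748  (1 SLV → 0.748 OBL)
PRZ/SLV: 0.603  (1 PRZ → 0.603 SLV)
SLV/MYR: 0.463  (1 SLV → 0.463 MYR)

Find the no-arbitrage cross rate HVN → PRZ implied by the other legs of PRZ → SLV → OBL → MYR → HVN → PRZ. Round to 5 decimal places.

Known legs of the cycle: 0.603 × 0.748 × 0.593 × 5.83 = 1.55934480636
For no arbitrage the full-cycle product must be 1, so the missing rate is 1 / 1.55934480636 ≈ 0.6412950.

0.64129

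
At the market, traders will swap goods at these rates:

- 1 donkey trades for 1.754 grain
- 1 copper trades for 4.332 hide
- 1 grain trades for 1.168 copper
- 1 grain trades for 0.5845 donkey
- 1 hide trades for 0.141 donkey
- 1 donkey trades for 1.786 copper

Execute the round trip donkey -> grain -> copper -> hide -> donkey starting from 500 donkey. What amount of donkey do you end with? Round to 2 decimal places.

625.68

500 donkey × 1.754 = 877 grain
877 grain × 1.168 = 1024.336 copper
1024.336 copper × 4.332 = 4437.423552 hide
4437.423552 hide × 0.141 = 625.676720832 donkey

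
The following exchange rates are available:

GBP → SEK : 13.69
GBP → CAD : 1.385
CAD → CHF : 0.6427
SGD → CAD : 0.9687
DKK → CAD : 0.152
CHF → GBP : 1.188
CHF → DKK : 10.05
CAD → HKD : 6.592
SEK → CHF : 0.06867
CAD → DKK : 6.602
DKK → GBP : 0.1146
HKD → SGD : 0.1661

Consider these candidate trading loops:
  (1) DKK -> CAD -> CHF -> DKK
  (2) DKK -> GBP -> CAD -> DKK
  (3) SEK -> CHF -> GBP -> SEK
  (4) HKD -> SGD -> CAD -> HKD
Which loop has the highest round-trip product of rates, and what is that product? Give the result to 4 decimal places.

(1) 0.152 × 0.6427 × 10.05 = 0.98179
(2) 0.1146 × 1.385 × 6.602 = 1.04788
(3) 0.06867 × 1.188 × 13.69 = 1.11683
(4) 0.1661 × 0.9687 × 6.592 = 1.06066
Highest is cycle (3) at 1.1168 (>1, arbitrage).

1.1168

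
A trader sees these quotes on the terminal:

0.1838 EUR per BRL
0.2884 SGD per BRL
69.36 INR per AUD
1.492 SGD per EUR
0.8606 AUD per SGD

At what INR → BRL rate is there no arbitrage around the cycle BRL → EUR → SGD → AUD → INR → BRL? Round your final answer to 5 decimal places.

Known legs of the cycle: 0.1838 × 1.492 × 0.8606 × 69.36 = 16.3690982871936
For no arbitrage the full-cycle product must be 1, so the missing rate is 1 / 16.3690982871936 ≈ 0.0610907.

0.06109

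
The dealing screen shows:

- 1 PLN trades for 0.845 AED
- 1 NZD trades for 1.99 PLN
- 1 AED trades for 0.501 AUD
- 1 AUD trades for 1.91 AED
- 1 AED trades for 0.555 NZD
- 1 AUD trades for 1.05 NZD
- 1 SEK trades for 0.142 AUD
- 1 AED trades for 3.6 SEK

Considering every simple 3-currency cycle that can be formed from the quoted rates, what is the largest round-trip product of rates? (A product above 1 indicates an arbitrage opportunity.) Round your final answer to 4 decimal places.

0.9764

AUD→AED→SEK→AUD: 1.91 × 3.6 × 0.142 = 0.97639
PLN→AED→NZD→PLN: 0.845 × 0.555 × 1.99 = 0.93326
Maximum is AUD→AED→SEK→AUD at 0.9764; no arbitrage — every cycle loses value.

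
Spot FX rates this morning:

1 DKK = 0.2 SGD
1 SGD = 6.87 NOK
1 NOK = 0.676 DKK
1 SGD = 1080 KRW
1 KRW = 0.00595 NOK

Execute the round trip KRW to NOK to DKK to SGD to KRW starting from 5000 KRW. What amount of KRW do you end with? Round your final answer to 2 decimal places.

5000 KRW × 0.00595 = 29.75 NOK
29.75 NOK × 0.676 = 20.111 DKK
20.111 DKK × 0.2 = 4.0222 SGD
4.0222 SGD × 1080 = 4343.976 KRW

4343.98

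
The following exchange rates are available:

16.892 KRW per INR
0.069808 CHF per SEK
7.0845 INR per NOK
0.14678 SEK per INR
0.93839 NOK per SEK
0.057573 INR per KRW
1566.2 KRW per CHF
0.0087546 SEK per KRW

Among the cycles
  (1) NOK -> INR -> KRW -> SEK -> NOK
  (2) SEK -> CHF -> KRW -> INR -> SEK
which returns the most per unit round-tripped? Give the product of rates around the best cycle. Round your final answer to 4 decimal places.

(1) 7.0845 × 16.892 × 0.0087546 × 0.93839 = 0.98313
(2) 0.069808 × 1566.2 × 0.057573 × 0.14678 = 0.92393
Highest is cycle (1) at 0.9831 (≤1, no arbitrage).

0.9831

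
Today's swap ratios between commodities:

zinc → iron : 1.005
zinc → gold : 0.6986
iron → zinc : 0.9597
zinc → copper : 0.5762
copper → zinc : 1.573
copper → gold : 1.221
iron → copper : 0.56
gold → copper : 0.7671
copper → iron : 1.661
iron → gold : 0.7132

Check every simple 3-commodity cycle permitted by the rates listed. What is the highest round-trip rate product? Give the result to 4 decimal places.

0.9185

zinc→copper→iron→zinc: 0.5762 × 1.661 × 0.9597 = 0.91850
gold→copper→iron→gold: 0.7671 × 1.661 × 0.7132 = 0.90873
zinc→iron→copper→zinc: 1.005 × 0.56 × 1.573 = 0.88528
zinc→gold→copper→zinc: 0.6986 × 0.7671 × 1.573 = 0.84296
Maximum is zinc→copper→iron→zinc at 0.9185; no arbitrage — every cycle loses value.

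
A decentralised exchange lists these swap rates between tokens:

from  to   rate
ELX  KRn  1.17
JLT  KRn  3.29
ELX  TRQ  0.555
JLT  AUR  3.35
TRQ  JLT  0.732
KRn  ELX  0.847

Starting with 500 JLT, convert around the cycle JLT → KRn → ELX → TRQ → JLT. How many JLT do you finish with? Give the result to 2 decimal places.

500 JLT × 3.29 = 1645 KRn
1645 KRn × 0.847 = 1393.315 ELX
1393.315 ELX × 0.555 = 773.289825 TRQ
773.289825 TRQ × 0.732 = 566.0481519 JLT

566.05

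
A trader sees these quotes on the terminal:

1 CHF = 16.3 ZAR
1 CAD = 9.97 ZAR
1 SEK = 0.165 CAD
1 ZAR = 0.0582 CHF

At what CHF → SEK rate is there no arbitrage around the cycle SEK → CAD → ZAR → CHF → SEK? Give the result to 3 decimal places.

10.445

Known legs of the cycle: 0.165 × 9.97 × 0.0582 = 0.09574191
For no arbitrage the full-cycle product must be 1, so the missing rate is 1 / 0.09574191 ≈ 10.44475.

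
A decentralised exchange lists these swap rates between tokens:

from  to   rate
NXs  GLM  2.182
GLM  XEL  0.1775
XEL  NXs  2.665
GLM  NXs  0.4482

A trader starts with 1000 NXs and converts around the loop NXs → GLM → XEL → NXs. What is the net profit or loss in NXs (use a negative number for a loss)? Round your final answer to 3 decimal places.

1000 NXs × 2.182 = 2182 GLM
2182 GLM × 0.1775 = 387.305 XEL
387.305 XEL × 2.665 = 1032.167825 NXs
Net change: 1032.167825 − 1000 = 32.167825 NXs

32.168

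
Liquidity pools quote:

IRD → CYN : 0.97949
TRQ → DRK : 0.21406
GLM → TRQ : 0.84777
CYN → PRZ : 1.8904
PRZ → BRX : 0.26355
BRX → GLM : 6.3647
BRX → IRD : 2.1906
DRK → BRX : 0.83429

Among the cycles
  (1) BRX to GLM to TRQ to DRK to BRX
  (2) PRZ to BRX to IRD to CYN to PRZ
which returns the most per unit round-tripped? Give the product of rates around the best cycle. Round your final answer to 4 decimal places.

(1) 6.3647 × 0.84777 × 0.21406 × 0.83429 = 0.96363
(2) 0.26355 × 2.1906 × 0.97949 × 1.8904 = 1.06901
Highest is cycle (2) at 1.0690 (>1, arbitrage).

1.0690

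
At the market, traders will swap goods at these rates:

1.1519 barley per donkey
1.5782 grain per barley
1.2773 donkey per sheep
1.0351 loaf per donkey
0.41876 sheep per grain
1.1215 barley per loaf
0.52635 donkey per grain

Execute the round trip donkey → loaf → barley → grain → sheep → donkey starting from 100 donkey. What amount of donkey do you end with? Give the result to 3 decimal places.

97.995

100 donkey × 1.0351 = 103.51 loaf
103.51 loaf × 1.1215 = 116.086465 barley
116.086465 barley × 1.5782 = 183.207659063 grain
183.207659063 grain × 0.41876 = 76.72003930922188 sheep
76.72003930922188 sheep × 1.2773 = 97.994506209669107324 donkey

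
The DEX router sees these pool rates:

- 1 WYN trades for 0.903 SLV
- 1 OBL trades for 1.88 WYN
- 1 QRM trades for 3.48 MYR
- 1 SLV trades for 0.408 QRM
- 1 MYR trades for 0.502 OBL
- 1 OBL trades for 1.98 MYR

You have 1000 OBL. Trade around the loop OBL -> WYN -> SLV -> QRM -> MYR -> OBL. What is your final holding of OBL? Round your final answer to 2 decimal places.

1210.01

1000 OBL × 1.88 = 1880 WYN
1880 WYN × 0.903 = 1697.64 SLV
1697.64 SLV × 0.408 = 692.63712 QRM
692.63712 QRM × 3.48 = 2410.3771776 MYR
2410.3771776 MYR × 0.502 = 1210.0093431552 OBL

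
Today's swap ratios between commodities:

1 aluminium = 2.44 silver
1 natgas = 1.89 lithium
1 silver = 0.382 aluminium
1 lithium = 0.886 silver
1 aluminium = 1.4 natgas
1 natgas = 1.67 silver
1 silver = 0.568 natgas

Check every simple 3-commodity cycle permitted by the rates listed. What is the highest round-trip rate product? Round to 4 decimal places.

silver→natgas→lithium→silver: 0.568 × 1.89 × 0.886 = 0.95114
silver→aluminium→natgas→silver: 0.382 × 1.4 × 1.67 = 0.89312
Maximum is silver→natgas→lithium→silver at 0.9511; no arbitrage — every cycle loses value.

0.9511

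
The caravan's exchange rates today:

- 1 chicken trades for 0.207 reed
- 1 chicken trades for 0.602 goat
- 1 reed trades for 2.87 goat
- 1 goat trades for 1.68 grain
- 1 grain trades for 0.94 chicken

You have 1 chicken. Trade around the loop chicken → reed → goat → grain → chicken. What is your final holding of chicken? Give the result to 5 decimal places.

0.93819

1 chicken × 0.207 = 0.207 reed
0.207 reed × 2.87 = 0.59409 goat
0.59409 goat × 1.68 = 0.9980712 grain
0.9980712 grain × 0.94 = 0.938186928 chicken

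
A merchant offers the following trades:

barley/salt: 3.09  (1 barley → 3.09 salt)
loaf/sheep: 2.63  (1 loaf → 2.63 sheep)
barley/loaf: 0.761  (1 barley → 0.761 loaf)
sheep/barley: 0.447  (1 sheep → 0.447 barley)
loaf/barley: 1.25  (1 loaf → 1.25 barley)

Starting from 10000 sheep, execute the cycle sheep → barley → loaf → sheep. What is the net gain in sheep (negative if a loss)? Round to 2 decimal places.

10000 sheep × 0.447 = 4470 barley
4470 barley × 0.761 = 3401.67 loaf
3401.67 loaf × 2.63 = 8946.3921 sheep
Net change: 8946.3921 − 10000 = -1053.6079 sheep

-1053.61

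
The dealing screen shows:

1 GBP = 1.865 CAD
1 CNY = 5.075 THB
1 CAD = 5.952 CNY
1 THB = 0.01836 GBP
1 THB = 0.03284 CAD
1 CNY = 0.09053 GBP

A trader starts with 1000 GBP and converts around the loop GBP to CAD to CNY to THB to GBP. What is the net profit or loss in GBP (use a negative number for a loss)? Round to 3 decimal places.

1000 GBP × 1.865 = 1865 CAD
1865 CAD × 5.952 = 11100.48 CNY
11100.48 CNY × 5.075 = 56334.936 THB
56334.936 THB × 0.01836 = 1034.30942496 GBP
Net change: 1034.30942496 − 1000 = 34.30942496 GBP

34.309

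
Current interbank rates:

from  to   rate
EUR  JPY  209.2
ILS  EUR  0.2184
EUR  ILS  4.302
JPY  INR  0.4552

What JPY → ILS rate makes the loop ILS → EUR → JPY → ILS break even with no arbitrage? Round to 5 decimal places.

0.02189

Known legs of the cycle: 0.2184 × 209.2 = 45.68928
For no arbitrage the full-cycle product must be 1, so the missing rate is 1 / 45.68928 ≈ 0.0218870.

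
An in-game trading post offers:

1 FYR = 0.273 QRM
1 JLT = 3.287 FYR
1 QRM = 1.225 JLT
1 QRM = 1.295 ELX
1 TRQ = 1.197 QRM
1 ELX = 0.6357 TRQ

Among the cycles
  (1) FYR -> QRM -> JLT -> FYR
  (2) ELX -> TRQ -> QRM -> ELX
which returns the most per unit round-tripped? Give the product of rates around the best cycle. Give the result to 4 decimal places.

1.0993

(1) 0.273 × 1.225 × 3.287 = 1.09925
(2) 0.6357 × 1.197 × 1.295 = 0.98541
Highest is cycle (1) at 1.0993 (>1, arbitrage).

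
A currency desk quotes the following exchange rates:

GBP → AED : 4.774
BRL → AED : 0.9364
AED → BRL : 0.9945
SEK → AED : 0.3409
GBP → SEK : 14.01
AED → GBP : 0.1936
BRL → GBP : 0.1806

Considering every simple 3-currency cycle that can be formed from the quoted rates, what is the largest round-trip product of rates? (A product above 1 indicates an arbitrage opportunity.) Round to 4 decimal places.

AED→GBP→SEK→AED: 0.1936 × 14.01 × 0.3409 = 0.92464
AED→BRL→GBP→AED: 0.9945 × 0.1806 × 4.774 = 0.85744
Maximum is AED→GBP→SEK→AED at 0.9246; no arbitrage — every cycle loses value.

0.9246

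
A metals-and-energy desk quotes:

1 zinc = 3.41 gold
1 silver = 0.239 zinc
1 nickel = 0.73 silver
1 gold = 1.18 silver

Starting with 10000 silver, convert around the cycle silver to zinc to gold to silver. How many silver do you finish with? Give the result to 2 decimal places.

10000 silver × 0.239 = 2390 zinc
2390 zinc × 3.41 = 8149.9 gold
8149.9 gold × 1.18 = 9616.882 silver

9616.88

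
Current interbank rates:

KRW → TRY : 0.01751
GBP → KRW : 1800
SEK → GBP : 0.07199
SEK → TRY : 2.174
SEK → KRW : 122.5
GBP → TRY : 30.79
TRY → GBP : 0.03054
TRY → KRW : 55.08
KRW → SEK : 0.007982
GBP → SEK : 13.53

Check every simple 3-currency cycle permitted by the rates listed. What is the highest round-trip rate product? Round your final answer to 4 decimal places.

1.0343

KRW→SEK→GBP→KRW: 0.007982 × 0.07199 × 1800 = 1.03432
KRW→TRY→GBP→KRW: 0.01751 × 0.03054 × 1800 = 0.96256
KRW→SEK→TRY→KRW: 0.007982 × 2.174 × 55.08 = 0.95580
SEK→TRY→GBP→SEK: 2.174 × 0.03054 × 13.53 = 0.89831
Maximum is KRW→SEK→GBP→KRW at 1.0343; arbitrage exists.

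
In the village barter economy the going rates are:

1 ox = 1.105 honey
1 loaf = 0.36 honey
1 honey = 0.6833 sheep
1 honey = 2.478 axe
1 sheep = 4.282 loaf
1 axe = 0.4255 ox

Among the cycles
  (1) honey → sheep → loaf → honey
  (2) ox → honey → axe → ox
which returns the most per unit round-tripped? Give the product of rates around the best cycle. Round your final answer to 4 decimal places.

(1) 0.6833 × 4.282 × 0.36 = 1.05332
(2) 1.105 × 2.478 × 0.4255 = 1.16510
Highest is cycle (2) at 1.1651 (>1, arbitrage).

1.1651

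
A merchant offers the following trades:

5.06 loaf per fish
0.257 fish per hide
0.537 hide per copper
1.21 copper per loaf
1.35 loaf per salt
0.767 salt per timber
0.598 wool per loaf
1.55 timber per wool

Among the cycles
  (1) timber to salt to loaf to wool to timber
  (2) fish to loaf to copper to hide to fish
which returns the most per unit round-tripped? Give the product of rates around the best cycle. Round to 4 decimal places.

(1) 0.767 × 1.35 × 0.598 × 1.55 = 0.95976
(2) 5.06 × 1.21 × 0.537 × 0.257 = 0.84497
Highest is cycle (1) at 0.9598 (≤1, no arbitrage).

0.9598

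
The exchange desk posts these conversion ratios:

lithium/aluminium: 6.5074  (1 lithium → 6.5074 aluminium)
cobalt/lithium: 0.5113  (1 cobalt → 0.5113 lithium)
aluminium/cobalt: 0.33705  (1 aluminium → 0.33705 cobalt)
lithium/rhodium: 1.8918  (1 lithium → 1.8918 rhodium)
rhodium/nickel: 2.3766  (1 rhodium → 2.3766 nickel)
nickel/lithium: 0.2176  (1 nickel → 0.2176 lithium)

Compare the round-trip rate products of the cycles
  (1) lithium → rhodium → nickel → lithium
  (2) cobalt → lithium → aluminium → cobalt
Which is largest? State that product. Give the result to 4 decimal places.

1.1214

(1) 1.8918 × 2.3766 × 0.2176 = 0.97834
(2) 0.5113 × 6.5074 × 0.33705 = 1.12144
Highest is cycle (2) at 1.1214 (>1, arbitrage).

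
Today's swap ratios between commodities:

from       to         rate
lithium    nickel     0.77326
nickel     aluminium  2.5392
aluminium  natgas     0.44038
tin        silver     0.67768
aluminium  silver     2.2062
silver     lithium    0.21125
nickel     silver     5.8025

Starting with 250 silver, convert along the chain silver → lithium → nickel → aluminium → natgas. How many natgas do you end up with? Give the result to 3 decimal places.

45.665

250 silver × 0.21125 = 52.8125 lithium
52.8125 lithium × 0.77326 = 40.83779375 nickel
40.83779375 nickel × 2.5392 = 103.69532589 aluminium
103.69532589 aluminium × 0.44038 = 45.6653476154382 natgas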